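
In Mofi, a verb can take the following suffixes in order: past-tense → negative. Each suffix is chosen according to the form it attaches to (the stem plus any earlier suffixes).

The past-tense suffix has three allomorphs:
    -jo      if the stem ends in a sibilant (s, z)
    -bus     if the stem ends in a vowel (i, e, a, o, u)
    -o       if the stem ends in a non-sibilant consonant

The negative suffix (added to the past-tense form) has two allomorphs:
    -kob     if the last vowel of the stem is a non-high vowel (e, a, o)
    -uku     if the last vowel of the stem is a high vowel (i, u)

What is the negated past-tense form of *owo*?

Since the final sound of *owo* is /o/ (a vowel), it takes -bus, giving *owobus*.
Since the last vowel of the past-tense form *owobus* is /u/ (a high vowel), it takes -uku, giving *owobusuku*.

owobusuku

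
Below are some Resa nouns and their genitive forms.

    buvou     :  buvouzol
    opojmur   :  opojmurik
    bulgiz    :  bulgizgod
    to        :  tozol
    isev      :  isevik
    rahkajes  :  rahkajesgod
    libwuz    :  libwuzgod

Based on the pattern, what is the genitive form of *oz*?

ozgod

Looking at the final sound of each stem: -god when the stem ends in a sibilant (*bulgiz*, *rahkajes*, *libwuz*); -ik when the stem ends in a non-sibilant consonant (*opojmur*, *isev*); -zol when the stem ends in a vowel (*buvou*, *to*).
The final sound of *oz* is /z/, which is a sibilant, so the suffix is -god, giving *ozgod*.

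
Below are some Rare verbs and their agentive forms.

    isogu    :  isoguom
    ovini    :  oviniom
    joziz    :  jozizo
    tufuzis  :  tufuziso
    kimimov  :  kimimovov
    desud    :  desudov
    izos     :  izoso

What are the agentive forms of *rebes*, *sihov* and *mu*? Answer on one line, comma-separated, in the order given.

rebeso, sihovov, muom

Looking at the final sound of each stem: -o when the stem ends in a sibilant (*joziz*, *tufuzis*, *izos*); -ov when the stem ends in a non-sibilant consonant (*kimimov*, *desud*); -om when the stem ends in a vowel (*isogu*, *ovini*).
*rebes* — final sound /s/ (a sibilant) → -o → *rebeso*.
Since the final sound of *sihov* is /v/ (a non-sibilant consonant), it takes -ov, giving *sihovov*.
*mu* — final sound /u/ (a vowel) → -om → *muom*.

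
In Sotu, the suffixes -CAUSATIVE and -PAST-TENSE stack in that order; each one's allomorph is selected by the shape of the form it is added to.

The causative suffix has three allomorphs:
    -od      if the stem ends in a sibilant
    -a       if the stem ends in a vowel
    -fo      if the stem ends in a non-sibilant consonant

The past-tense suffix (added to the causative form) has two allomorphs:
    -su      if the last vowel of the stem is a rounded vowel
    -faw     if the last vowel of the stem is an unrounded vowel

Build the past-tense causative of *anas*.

anasodsu

Since the final sound of *anas* is /s/ (a sibilant), it takes -od, giving *anasod*.
Since the last vowel of the causative form *anasod* is /o/ (a rounded vowel), it takes -su, giving *anasodsu*.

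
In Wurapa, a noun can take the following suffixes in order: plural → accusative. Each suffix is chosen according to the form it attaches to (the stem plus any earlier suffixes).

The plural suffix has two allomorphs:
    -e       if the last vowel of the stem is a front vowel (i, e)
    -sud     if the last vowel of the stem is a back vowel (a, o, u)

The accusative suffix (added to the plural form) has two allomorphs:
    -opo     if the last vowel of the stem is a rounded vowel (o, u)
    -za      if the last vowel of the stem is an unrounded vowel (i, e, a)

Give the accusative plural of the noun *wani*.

wanieza

*wani*: last vowel = /i/, a front vowel → -e → *wanie*.
The plural form *wanie* — last vowel /e/ (an unrounded vowel) → -za → *wanieza*.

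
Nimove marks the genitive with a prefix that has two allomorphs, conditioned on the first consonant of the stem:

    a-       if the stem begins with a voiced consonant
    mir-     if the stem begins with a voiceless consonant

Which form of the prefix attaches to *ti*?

Since the first consonant of *ti* is /t/ (voiceless), it takes mir-.

mir-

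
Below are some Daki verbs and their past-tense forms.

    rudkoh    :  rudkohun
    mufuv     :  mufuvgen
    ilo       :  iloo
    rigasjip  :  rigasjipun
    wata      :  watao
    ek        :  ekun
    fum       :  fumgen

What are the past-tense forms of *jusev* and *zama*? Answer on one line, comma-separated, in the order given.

The pattern is voicing of the final sound: -un when the stem ends in a voiceless consonant (*rudkoh*, *rigasjip*, *ek*); -gen when the stem ends in a voiced consonant (*mufuv*, *fum*); -o when the stem ends in a vowel (*ilo*, *wata*).
The final sound of *jusev* is /v/, which is a voiced consonant, so the suffix is -gen, giving *jusevgen*.
*zama* — final sound /a/ (a vowel) → -o → *zamao*.

jusevgen, zamao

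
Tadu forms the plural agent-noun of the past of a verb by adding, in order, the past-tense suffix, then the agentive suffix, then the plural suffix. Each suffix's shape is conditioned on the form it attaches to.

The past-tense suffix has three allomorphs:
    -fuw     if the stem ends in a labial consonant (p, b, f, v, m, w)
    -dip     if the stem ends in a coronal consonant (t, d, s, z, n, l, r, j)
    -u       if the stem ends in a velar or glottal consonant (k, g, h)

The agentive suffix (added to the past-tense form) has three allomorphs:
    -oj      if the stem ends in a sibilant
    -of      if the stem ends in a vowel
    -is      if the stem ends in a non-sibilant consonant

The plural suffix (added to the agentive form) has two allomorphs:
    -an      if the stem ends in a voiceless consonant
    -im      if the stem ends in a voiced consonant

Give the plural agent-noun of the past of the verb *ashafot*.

ashafotdipisan

Since the final consonant of *ashafot* is /t/ (coronal), it takes -dip, giving *ashafotdip*.
The past-tense form *ashafotdip*: final sound = /p/, a non-sibilant consonant → -is → *ashafotdipis*.
The agentive form *ashafotdipis*: final consonant = /s/, voiceless → -an → *ashafotdipisan*.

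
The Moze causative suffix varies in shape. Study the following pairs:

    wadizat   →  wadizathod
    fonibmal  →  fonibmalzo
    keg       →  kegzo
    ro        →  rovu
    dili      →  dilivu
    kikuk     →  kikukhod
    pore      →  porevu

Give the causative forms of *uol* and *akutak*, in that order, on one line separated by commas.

The pattern is voicing of the final sound: -hod when the stem ends in a voiceless consonant (*wadizat*, *kikuk*); -zo when the stem ends in a voiced consonant (*fonibmal*, *keg*); -vu when the stem ends in a vowel (*ro*, *dili*, *pore*).
*uol*: final sound = /l/, a voiced consonant → -zo → *uolzo*.
The final sound of *akutak* is /k/, which is a voiceless consonant, so the suffix is -hod, giving *akutakhod*.

uolzo, akutakhod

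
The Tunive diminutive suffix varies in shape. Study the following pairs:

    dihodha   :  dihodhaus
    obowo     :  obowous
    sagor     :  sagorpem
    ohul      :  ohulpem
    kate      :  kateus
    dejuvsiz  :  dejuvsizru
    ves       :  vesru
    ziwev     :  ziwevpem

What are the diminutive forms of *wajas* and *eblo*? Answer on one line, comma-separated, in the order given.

wajasru, eblous

The pattern is sibilance of the final sound: -ru when the stem ends in a sibilant (*dejuvsiz*, *ves*); -pem when the stem ends in a non-sibilant consonant (*sagor*, *ohul*, *ziwev*); -us when the stem ends in a vowel (*dihodha*, *obowo*, *kate*).
*wajas* — final sound /s/ (a sibilant) → -ru → *wajasru*.
Since the final sound of *eblo* is /o/ (a vowel), it takes -us, giving *eblous*.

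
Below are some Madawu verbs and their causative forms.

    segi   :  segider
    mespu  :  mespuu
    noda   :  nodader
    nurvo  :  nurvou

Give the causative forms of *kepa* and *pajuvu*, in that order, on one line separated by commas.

Looking at the last vowel of each stem: -u when the last vowel of the stem is a rounded vowel (*mespu*, *nurvo*); -der when the last vowel of the stem is an unrounded vowel (*segi*, *noda*).
*kepa* — last vowel /a/ (an unrounded vowel) → -der → *kepader*.
Since the last vowel of *pajuvu* is /u/ (a rounded vowel), it takes -u, giving *pajuvuu*.

kepader, pajuvuu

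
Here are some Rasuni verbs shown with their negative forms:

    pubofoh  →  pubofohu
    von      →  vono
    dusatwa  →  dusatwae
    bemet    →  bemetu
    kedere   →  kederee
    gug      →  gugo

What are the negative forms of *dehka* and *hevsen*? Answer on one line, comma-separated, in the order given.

The alternation tracks the final sound of the stem — -u when the stem ends in a voiceless consonant (*pubofoh*, *bemet*); -o when the stem ends in a voiced consonant (*von*, *gug*); -e when the stem ends in a vowel (*dusatwa*, *kedere*).
The final sound of *dehka* is /a/, which is a vowel, so the suffix is -e, giving *dehkae*.
The final sound of *hevsen* is /n/, which is a voiced consonant, so the suffix is -o, giving *hevseno*.

dehkae, hevseno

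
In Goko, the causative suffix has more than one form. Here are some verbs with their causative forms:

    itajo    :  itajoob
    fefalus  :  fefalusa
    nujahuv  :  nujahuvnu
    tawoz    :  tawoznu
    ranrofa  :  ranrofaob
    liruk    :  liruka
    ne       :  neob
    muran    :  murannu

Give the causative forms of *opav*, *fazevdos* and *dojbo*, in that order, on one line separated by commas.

The alternation tracks the final sound of the stem — -a when the stem ends in a voiceless consonant (*fefalus*, *liruk*); -nu when the stem ends in a voiced consonant (*nujahuv*, *tawoz*, *muran*); -ob when the stem ends in a vowel (*itajo*, *ranrofa*, *ne*).
*opav* — final sound /v/ (a voiced consonant) → -nu → *opavnu*.
The final sound of *fazevdos* is /s/, which is a voiceless consonant, so the suffix is -a, giving *fazevdosa*.
The final sound of *dojbo* is /o/, which is a vowel, so the suffix is -ob, giving *dojboob*.

opavnu, fazevdosa, dojboob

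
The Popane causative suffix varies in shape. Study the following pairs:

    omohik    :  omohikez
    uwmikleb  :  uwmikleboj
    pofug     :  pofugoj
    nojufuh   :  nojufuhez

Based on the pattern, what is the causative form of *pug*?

The suffix is conditioned by the final consonant: -ez when the stem ends in a voiceless consonant (*omohik*, *nojufuh*); -oj when the stem ends in a voiced consonant (*uwmikleb*, *pofug*).
*pug*: final consonant = /g/, voiced → -oj → *pugoj*.

pugoj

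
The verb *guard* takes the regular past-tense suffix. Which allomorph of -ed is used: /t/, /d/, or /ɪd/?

/ɪd/

The stem *guard* ends in /t/ or /d/.
The -ed suffix is realized as /ɪd/ after /t, d/; as /t/ after other voiceless consonants; and as /d/ after other voiced sounds.
So -ed on *guard* is pronounced /ɪd/.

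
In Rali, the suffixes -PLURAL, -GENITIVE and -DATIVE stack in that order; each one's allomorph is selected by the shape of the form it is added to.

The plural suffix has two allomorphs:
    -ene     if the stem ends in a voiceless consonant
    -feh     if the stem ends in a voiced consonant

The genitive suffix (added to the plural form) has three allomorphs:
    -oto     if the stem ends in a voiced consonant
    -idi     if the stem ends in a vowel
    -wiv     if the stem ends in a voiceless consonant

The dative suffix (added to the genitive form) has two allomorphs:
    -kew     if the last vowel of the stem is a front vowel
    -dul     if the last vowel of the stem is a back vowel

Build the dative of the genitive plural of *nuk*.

nukeneidikew

The final consonant of *nuk* is /k/, which is voiceless, so the plural suffix is -ene, giving *nukene*.
The plural form *nukene* — final sound /e/ (a vowel) → -idi → *nukeneidi*.
The last vowel of the genitive form *nukeneidi* is /i/, which is a front vowel, so the dative suffix is -kew, giving *nukeneidikew*.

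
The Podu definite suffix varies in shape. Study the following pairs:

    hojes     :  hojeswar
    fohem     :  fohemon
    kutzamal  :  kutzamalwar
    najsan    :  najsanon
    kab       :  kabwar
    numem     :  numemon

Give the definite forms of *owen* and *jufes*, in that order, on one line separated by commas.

owenon, jufeswar

Looking at the final consonant of each stem: -on when the stem ends in a nasal (*fohem*, *najsan*, *numem*); -war when the stem ends in a non-nasal consonant (*hojes*, *kutzamal*, *kab*).
The final consonant of *owen* is /n/, which is a nasal, so the suffix is -on, giving *owenon*.
Since the final consonant of *jufes* is /s/ (non-nasal), it takes -war, giving *jufeswar*.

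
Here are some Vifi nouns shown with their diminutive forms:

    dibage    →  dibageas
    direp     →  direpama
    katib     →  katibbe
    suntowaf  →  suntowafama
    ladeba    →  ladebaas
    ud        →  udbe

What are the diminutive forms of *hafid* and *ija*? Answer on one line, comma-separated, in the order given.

hafidbe, ijaas

The pattern is voicing of the final sound: -ama when the stem ends in a voiceless consonant (*direp*, *suntowaf*); -be when the stem ends in a voiced consonant (*katib*, *ud*); -as when the stem ends in a vowel (*dibage*, *ladeba*).
Since the final sound of *hafid* is /d/ (a voiced consonant), it takes -be, giving *hafidbe*.
*ija* — final sound /a/ (a vowel) → -as → *ijaas*.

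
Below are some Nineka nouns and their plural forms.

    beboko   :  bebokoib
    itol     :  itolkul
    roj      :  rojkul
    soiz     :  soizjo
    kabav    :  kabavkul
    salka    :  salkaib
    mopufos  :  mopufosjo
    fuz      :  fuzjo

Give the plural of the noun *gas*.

gasjo

The pattern is sibilance of the final sound: -jo when the stem ends in a sibilant (*soiz*, *mopufos*, *fuz*); -kul when the stem ends in a non-sibilant consonant (*itol*, *roj*, *kabav*); -ib when the stem ends in a vowel (*beboko*, *salka*).
Since the final sound of *gas* is /s/ (a sibilant), it takes -jo, giving *gasjo*.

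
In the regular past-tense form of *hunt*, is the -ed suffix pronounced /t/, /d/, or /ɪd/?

The stem *hunt* ends in /t/ or /d/.
The -ed suffix is realized as /ɪd/ after /t, d/; as /t/ after other voiceless consonants; and as /d/ after other voiced sounds.
So -ed on *hunt* is pronounced /ɪd/.

/ɪd/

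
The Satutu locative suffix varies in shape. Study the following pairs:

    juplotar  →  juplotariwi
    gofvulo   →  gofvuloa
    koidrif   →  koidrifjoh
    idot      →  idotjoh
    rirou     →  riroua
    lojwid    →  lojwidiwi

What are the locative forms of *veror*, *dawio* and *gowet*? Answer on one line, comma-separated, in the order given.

veroriwi, dawioa, gowetjoh

The pattern is voicing of the final sound: -joh when the stem ends in a voiceless consonant (*koidrif*, *idot*); -iwi when the stem ends in a voiced consonant (*juplotar*, *lojwid*); -a when the stem ends in a vowel (*gofvulo*, *rirou*).
Since the final sound of *veror* is /r/ (a voiced consonant), it takes -iwi, giving *veroriwi*.
*dawio*: final sound = /o/, a vowel → -a → *dawioa*.
The final sound of *gowet* is /t/, which is a voiceless consonant, so the suffix is -joh, giving *gowetjoh*.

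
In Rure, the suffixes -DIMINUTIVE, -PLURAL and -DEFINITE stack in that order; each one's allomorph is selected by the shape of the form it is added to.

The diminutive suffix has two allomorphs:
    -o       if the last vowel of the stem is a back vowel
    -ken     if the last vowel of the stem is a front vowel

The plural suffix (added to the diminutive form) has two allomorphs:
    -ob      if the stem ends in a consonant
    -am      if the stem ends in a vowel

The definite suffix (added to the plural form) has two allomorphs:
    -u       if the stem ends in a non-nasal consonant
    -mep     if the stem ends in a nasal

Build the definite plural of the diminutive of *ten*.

*ten*: last vowel = /e/, a front vowel → -ken → *tenken*.
The diminutive form *tenken*: final sound = /n/, a consonant → -ob → *tenkenob*.
Since the final consonant of the plural form *tenkenob* is /b/ (non-nasal), it takes -u, giving *tenkenobu*.

tenkenobu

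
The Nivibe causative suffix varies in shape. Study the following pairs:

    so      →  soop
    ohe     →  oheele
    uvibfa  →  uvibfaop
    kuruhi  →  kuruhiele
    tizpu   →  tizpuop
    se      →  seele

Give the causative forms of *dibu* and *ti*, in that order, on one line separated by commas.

The pattern is front/back vowel harmony: -ele when the last vowel of the stem is a front vowel (*ohe*, *kuruhi*, *se*); -op when the last vowel of the stem is a back vowel (*so*, *uvibfa*, *tizpu*).
*dibu* — last vowel /u/ (a back vowel) → -op → *dibuop*.
Since the last vowel of *ti* is /i/ (a front vowel), it takes -ele, giving *tiele*.

dibuop, tiele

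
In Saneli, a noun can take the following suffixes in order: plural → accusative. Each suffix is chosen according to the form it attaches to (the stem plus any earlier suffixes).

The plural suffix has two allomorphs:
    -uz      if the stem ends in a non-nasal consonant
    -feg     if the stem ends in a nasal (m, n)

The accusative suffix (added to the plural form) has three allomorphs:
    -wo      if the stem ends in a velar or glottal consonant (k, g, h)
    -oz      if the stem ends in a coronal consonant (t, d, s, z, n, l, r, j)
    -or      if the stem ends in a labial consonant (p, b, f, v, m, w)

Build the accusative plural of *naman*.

Since the final consonant of *naman* is /n/ (a nasal), it takes -feg, giving *namanfeg*.
The final consonant of the plural form *namanfeg* is /g/, which is velar/glottal, so the accusative suffix is -wo, giving *namanfegwo*.

namanfegwo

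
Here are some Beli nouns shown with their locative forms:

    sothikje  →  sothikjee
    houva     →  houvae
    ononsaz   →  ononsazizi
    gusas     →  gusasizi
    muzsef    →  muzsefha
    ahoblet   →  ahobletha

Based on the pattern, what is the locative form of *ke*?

kee

The suffix is conditioned by the final sound: -izi when the stem ends in a sibilant (*ononsaz*, *gusas*); -ha when the stem ends in a non-sibilant consonant (*muzsef*, *ahoblet*); -e when the stem ends in a vowel (*sothikje*, *houva*).
Since the final sound of *ke* is /e/ (a vowel), it takes -e, giving *kee*.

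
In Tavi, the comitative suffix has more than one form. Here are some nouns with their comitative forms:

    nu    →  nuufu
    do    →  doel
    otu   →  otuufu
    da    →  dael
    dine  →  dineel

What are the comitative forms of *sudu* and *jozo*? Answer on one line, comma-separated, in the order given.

The suffix is conditioned by the last vowel: -ufu when the last vowel of the stem is a high vowel (*nu*, *otu*); -el when the last vowel of the stem is a non-high vowel (*do*, *da*, *dine*).
The last vowel of *sudu* is /u/, which is a high vowel, so the suffix is -ufu, giving *suduufu*.
The last vowel of *jozo* is /o/, which is a non-high vowel, so the suffix is -el, giving *jozoel*.

suduufu, jozoel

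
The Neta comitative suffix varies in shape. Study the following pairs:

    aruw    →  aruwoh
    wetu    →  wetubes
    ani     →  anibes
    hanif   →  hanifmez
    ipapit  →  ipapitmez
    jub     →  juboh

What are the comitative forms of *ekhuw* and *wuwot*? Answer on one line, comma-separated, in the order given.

The alternation tracks the final sound of the stem — -mez when the stem ends in a voiceless consonant (*hanif*, *ipapit*); -oh when the stem ends in a voiced consonant (*aruw*, *jub*); -bes when the stem ends in a vowel (*wetu*, *ani*).
The final sound of *ekhuw* is /w/, which is a voiced consonant, so the suffix is -oh, giving *ekhuwoh*.
*wuwot* — final sound /t/ (a voiceless consonant) → -mez → *wuwotmez*.

ekhuwoh, wuwotmez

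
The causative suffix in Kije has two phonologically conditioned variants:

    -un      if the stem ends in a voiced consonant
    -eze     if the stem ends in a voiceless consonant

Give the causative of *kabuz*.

*kabuz*: final consonant = /z/, voiced → -un → *kabuzun*.

kabuzun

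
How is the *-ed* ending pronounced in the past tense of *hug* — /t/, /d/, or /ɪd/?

The stem *hug* ends in a voiced sound other than /d/.
The -ed suffix is realized as /ɪd/ after /t, d/; as /t/ after other voiceless consonants; and as /d/ after other voiced sounds.
So -ed on *hug* is pronounced /d/.

/d/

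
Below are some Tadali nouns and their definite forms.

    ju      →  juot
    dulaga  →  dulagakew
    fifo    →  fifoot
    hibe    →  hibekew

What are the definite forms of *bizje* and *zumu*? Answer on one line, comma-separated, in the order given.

The suffix is conditioned by the last vowel: -ot when the last vowel of the stem is a rounded vowel (*ju*, *fifo*); -kew when the last vowel of the stem is an unrounded vowel (*dulaga*, *hibe*).
*bizje*: last vowel = /e/, an unrounded vowel → -kew → *bizjekew*.
Since the last vowel of *zumu* is /u/ (a rounded vowel), it takes -ot, giving *zumuot*.

bizjekew, zumuot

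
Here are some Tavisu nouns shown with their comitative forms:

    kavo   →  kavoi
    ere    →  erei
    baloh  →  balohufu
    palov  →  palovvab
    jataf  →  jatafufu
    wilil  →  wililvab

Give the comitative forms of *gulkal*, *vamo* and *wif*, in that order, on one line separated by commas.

gulkalvab, vamoi, wifufu

The suffix is conditioned by the final sound: -ufu when the stem ends in a voiceless consonant (*baloh*, *jataf*); -vab when the stem ends in a voiced consonant (*palov*, *wilil*); -i when the stem ends in a vowel (*kavo*, *ere*).
Since the final sound of *gulkal* is /l/ (a voiced consonant), it takes -vab, giving *gulkalvab*.
*vamo* — final sound /o/ (a vowel) → -i → *vamoi*.
Since the final sound of *wif* is /f/ (a voiceless consonant), it takes -ufu, giving *wifufu*.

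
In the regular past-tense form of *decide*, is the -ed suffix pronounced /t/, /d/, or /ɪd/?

The stem *decide* ends in /t/ or /d/.
The -ed suffix is realized as /ɪd/ after /t, d/; as /t/ after other voiceless consonants; and as /d/ after other voiced sounds.
So -ed on *decide* is pronounced /ɪd/.

/ɪd/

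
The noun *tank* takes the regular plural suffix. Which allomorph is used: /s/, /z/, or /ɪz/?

The stem *tank* ends in a voiceless non-sibilant consonant.
The plural suffix surfaces as /ɪz/ after sibilants, /s/ after other voiceless consonants, and /z/ after other voiced sounds.
So the plural -s on *tank* is pronounced /s/.

/s/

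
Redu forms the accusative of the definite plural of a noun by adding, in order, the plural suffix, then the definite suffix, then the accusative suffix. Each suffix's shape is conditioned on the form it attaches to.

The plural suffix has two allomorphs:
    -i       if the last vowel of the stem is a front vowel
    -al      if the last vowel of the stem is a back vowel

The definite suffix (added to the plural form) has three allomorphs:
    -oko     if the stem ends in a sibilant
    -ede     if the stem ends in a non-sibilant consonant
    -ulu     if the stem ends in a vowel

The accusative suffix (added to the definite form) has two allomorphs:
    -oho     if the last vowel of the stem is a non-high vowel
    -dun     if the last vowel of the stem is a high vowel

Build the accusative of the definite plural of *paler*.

Since the last vowel of *paler* is /e/ (a front vowel), it takes -i, giving *paleri*.
The plural form *paleri* — final sound /i/ (a vowel) → -ulu → *paleriulu*.
The definite form *paleriulu*: last vowel = /u/, a high vowel → -dun → *paleriuludun*.

paleriuludun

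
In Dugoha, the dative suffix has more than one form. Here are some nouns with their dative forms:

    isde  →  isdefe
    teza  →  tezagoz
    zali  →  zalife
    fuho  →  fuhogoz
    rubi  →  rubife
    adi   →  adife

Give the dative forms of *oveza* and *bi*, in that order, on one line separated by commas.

Looking at the last vowel of each stem: -fe when the last vowel of the stem is a front vowel (*isde*, *zali*, *rubi*, *adi*); -goz when the last vowel of the stem is a back vowel (*teza*, *fuho*).
*oveza* — last vowel /a/ (a back vowel) → -goz → *ovezagoz*.
*bi* — last vowel /i/ (a front vowel) → -fe → *bife*.

ovezagoz, bife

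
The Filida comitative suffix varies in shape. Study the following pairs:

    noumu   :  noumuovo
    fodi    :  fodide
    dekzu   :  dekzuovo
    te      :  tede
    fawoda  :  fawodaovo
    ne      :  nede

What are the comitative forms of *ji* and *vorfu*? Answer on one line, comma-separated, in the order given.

The pattern is front/back vowel harmony: -de when the last vowel of the stem is a front vowel (*fodi*, *te*, *ne*); -ovo when the last vowel of the stem is a back vowel (*noumu*, *dekzu*, *fawoda*).
*ji*: last vowel = /i/, a front vowel → -de → *jide*.
Since the last vowel of *vorfu* is /u/ (a back vowel), it takes -ovo, giving *vorfuovo*.

jide, vorfuovo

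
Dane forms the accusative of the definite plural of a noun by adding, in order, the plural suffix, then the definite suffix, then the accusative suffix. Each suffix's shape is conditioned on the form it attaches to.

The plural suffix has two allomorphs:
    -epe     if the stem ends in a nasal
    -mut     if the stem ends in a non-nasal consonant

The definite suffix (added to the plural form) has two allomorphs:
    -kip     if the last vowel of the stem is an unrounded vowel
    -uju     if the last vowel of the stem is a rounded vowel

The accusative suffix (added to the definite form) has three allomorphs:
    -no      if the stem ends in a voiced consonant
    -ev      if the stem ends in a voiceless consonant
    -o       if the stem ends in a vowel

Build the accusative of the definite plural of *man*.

manepekipev

The final consonant of *man* is /n/, which is a nasal, so the plural suffix is -epe, giving *manepe*.
The last vowel of the plural form *manepe* is /e/, which is an unrounded vowel, so the definite suffix is -kip, giving *manepekip*.
Since the final sound of the definite form *manepekip* is /p/ (a voiceless consonant), it takes -ev, giving *manepekipev*.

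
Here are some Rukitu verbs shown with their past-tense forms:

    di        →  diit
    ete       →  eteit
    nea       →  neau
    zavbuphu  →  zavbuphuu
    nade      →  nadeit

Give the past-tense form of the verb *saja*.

The pattern is front/back vowel harmony: -it when the last vowel of the stem is a front vowel (*di*, *ete*, *nade*); -u when the last vowel of the stem is a back vowel (*nea*, *zavbuphu*).
The last vowel of *saja* is /a/, which is a back vowel, so the suffix is -u, giving *sajau*.

sajau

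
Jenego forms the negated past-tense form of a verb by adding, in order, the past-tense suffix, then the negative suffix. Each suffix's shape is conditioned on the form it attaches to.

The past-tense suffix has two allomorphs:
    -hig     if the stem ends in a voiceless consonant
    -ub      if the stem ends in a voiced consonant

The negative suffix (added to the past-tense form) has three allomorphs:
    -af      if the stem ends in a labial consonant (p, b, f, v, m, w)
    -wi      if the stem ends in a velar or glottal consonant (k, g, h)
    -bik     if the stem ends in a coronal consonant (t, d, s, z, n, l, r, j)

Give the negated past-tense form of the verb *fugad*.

fugadubaf

The final consonant of *fugad* is /d/, which is voiced, so the past-tense suffix is -ub, giving *fugadub*.
The final consonant of the past-tense form *fugadub* is /b/, which is labial, so the negative suffix is -af, giving *fugadubaf*.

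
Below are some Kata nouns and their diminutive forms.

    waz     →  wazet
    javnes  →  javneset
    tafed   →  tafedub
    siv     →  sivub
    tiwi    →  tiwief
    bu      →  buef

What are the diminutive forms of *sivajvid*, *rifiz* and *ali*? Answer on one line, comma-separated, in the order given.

The pattern is sibilance of the final sound: -et when the stem ends in a sibilant (*waz*, *javnes*); -ub when the stem ends in a non-sibilant consonant (*tafed*, *siv*); -ef when the stem ends in a vowel (*tiwi*, *bu*).
*sivajvid*: final sound = /d/, a non-sibilant consonant → -ub → *sivajvidub*.
Since the final sound of *rifiz* is /z/ (a sibilant), it takes -et, giving *rifizet*.
Since the final sound of *ali* is /i/ (a vowel), it takes -ef, giving *alief*.

sivajvidub, rifizet, alief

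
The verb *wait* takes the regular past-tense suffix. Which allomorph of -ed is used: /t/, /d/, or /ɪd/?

/ɪd/

The stem *wait* ends in /t/ or /d/.
The -ed suffix is realized as /ɪd/ after /t, d/; as /t/ after other voiceless consonants; and as /d/ after other voiced sounds.
So -ed on *wait* is pronounced /ɪd/.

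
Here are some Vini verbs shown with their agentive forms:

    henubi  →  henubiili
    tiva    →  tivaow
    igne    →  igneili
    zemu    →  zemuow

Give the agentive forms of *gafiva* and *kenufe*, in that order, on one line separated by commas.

The pattern is front/back vowel harmony: -ili when the last vowel of the stem is a front vowel (*henubi*, *igne*); -ow when the last vowel of the stem is a back vowel (*tiva*, *zemu*).
*gafiva*: last vowel = /a/, a back vowel → -ow → *gafivaow*.
*kenufe*: last vowel = /e/, a front vowel → -ili → *kenufeili*.

gafivaow, kenufeili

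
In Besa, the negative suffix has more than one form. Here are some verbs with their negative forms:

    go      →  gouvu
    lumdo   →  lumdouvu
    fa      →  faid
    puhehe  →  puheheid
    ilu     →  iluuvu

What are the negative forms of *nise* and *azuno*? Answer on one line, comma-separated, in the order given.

niseid, azunouvu

The pattern is rounding harmony: -uvu when the last vowel of the stem is a rounded vowel (*go*, *lumdo*, *ilu*); -id when the last vowel of the stem is an unrounded vowel (*fa*, *puhehe*).
*nise* — last vowel /e/ (an unrounded vowel) → -id → *niseid*.
Since the last vowel of *azuno* is /o/ (a rounded vowel), it takes -uvu, giving *azunouvu*.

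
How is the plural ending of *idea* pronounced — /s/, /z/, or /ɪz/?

The stem *idea* ends in a voiced non-sibilant sound.
The plural suffix surfaces as /ɪz/ after sibilants, /s/ after other voiceless consonants, and /z/ after other voiced sounds.
So the plural -s on *idea* is pronounced /z/.

/z/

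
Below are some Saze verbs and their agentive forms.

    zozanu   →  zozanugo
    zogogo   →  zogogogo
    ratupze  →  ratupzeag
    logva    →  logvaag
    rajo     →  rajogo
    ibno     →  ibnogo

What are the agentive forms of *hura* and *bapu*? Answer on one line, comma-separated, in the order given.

huraag, bapugo

The suffix is conditioned by the last vowel: -go when the last vowel of the stem is a rounded vowel (*zozanu*, *zogogo*, *rajo*, *ibno*); -ag when the last vowel of the stem is an unrounded vowel (*ratupze*, *logva*).
*hura*: last vowel = /a/, an unrounded vowel → -ag → *huraag*.
*bapu*: last vowel = /u/, a rounded vowel → -go → *bapugo*.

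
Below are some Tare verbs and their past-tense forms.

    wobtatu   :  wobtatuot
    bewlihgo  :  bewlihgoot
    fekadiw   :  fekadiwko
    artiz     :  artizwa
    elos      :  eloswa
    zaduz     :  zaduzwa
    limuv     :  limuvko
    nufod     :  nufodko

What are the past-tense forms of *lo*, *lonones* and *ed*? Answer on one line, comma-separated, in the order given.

loot, lononeswa, edko

The pattern is sibilance of the final sound: -wa when the stem ends in a sibilant (*artiz*, *elos*, *zaduz*); -ko when the stem ends in a non-sibilant consonant (*fekadiw*, *limuv*, *nufod*); -ot when the stem ends in a vowel (*wobtatu*, *bewlihgo*).
*lo*: final sound = /o/, a vowel → -ot → *loot*.
The final sound of *lonones* is /s/, which is a sibilant, so the suffix is -wa, giving *lononeswa*.
*ed*: final sound = /d/, a non-sibilant consonant → -ko → *edko*.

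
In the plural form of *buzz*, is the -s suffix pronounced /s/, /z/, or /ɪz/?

The stem *buzz* ends in a sibilant (/s, z, ʃ, ʒ, tʃ, dʒ/).
The plural suffix surfaces as /ɪz/ after sibilants, /s/ after other voiceless consonants, and /z/ after other voiced sounds.
So the plural -s on *buzz* is pronounced /ɪz/.

/ɪz/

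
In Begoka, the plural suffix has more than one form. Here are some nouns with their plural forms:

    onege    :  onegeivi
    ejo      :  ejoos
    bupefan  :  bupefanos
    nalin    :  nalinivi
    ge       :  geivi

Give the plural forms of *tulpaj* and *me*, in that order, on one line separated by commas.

The alternation tracks the last vowel of the stem — -ivi when the last vowel of the stem is a front vowel (*onege*, *nalin*, *ge*); -os when the last vowel of the stem is a back vowel (*ejo*, *bupefan*).
Since the last vowel of *tulpaj* is /a/ (a back vowel), it takes -os, giving *tulpajos*.
Since the last vowel of *me* is /e/ (a front vowel), it takes -ivi, giving *meivi*.

tulpajos, meivi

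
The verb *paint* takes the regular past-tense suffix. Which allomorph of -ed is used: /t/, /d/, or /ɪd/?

/ɪd/

The stem *paint* ends in /t/ or /d/.
The -ed suffix is realized as /ɪd/ after /t, d/; as /t/ after other voiceless consonants; and as /d/ after other voiced sounds.
So -ed on *paint* is pronounced /ɪd/.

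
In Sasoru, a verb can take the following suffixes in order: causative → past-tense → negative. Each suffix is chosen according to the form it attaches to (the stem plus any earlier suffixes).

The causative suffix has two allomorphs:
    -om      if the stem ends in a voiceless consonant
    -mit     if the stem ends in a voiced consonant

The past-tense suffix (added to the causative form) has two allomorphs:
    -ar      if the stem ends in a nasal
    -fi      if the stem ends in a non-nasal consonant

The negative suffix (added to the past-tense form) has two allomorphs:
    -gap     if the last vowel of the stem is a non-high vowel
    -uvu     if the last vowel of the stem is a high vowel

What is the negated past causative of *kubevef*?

kubevefomargap

Since the final consonant of *kubevef* is /f/ (voiceless), it takes -om, giving *kubevefom*.
The causative form *kubevefom* — final consonant /m/ (a nasal) → -ar → *kubevefomar*.
The past-tense form *kubevefomar* — last vowel /a/ (a non-high vowel) → -gap → *kubevefomargap*.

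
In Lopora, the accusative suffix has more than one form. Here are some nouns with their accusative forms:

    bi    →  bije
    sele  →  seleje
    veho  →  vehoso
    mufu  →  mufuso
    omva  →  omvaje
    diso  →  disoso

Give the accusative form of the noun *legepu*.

The suffix is conditioned by the last vowel: -so when the last vowel of the stem is a rounded vowel (*veho*, *mufu*, *diso*); -je when the last vowel of the stem is an unrounded vowel (*bi*, *sele*, *omva*).
*legepu* — last vowel /u/ (a rounded vowel) → -so → *legepuso*.

legepuso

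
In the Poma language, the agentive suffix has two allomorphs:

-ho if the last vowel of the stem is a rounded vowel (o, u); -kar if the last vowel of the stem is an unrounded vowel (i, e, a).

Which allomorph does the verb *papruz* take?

-ho

*papruz* — last vowel /u/ (a rounded vowel) → -ho.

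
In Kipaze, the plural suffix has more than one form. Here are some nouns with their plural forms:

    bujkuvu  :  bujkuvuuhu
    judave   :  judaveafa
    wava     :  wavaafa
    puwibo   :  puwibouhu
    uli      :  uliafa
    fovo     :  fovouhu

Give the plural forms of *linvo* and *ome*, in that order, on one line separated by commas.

The alternation tracks the last vowel of the stem — -uhu when the last vowel of the stem is a rounded vowel (*bujkuvu*, *puwibo*, *fovo*); -afa when the last vowel of the stem is an unrounded vowel (*judave*, *wava*, *uli*).
The last vowel of *linvo* is /o/, which is a rounded vowel, so the suffix is -uhu, giving *linvouhu*.
Since the last vowel of *ome* is /e/ (an unrounded vowel), it takes -afa, giving *omeafa*.

linvouhu, omeafa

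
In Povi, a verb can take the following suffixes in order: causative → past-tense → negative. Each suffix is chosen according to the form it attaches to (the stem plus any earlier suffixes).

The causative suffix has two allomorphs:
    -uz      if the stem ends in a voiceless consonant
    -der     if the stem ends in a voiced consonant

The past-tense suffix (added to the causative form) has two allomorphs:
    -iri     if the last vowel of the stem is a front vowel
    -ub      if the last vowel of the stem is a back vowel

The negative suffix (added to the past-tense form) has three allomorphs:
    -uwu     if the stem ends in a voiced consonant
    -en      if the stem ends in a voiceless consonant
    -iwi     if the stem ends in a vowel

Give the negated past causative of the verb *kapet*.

kapetuzubuwu

*kapet* — final consonant /t/ (voiceless) → -uz → *kapetuz*.
Since the last vowel of the causative form *kapetuz* is /u/ (a back vowel), it takes -ub, giving *kapetuzub*.
The past-tense form *kapetuzub*: final sound = /b/, a voiced consonant → -uwu → *kapetuzubuwu*.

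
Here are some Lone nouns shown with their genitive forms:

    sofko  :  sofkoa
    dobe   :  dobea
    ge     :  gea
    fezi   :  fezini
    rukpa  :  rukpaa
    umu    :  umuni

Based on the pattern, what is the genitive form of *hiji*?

hijini

The suffix is conditioned by the last vowel: -ni when the last vowel of the stem is a high vowel (*fezi*, *umu*); -a when the last vowel of the stem is a non-high vowel (*sofko*, *dobe*, *ge*, *rukpa*).
*hiji* — last vowel /i/ (a high vowel) → -ni → *hijini*.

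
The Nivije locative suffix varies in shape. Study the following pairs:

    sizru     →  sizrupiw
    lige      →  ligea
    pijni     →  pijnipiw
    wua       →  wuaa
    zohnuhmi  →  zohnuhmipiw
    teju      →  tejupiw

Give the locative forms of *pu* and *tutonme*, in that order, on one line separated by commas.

pupiw, tutonmea

The alternation tracks the last vowel of the stem — -piw when the last vowel of the stem is a high vowel (*sizru*, *pijni*, *zohnuhmi*, *teju*); -a when the last vowel of the stem is a non-high vowel (*lige*, *wua*).
*pu* — last vowel /u/ (a high vowel) → -piw → *pupiw*.
*tutonme*: last vowel = /e/, a non-high vowel → -a → *tutonmea*.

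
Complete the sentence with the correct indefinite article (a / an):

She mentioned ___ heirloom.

an

The indefinite article is chosen by the initial *sound* of the following word, not its spelling.
*heirloom* begins with the sound /ɛ/ (silent h) — a vowel sound.
So the article is *an*: She mentioned an heirloom.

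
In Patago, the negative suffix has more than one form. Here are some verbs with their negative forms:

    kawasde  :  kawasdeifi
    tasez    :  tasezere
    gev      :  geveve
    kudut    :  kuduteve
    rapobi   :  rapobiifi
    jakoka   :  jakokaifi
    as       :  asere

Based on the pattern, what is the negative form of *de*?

The pattern is sibilance of the final sound: -ere when the stem ends in a sibilant (*tasez*, *as*); -eve when the stem ends in a non-sibilant consonant (*gev*, *kudut*); -ifi when the stem ends in a vowel (*kawasde*, *rapobi*, *jakoka*).
*de*: final sound = /e/, a vowel → -ifi → *deifi*.

deifi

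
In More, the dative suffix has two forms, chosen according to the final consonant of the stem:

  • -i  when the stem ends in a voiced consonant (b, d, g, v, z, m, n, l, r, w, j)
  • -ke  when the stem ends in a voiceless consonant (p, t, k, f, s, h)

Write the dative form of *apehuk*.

Since the final consonant of *apehuk* is /k/ (voiceless), it takes -ke, giving *apehukke*.

apehukke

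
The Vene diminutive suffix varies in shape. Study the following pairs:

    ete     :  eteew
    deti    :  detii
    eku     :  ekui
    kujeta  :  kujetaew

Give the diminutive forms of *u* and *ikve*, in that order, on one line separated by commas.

Looking at the last vowel of each stem: -i when the last vowel of the stem is a high vowel (*deti*, *eku*); -ew when the last vowel of the stem is a non-high vowel (*ete*, *kujeta*).
Since the last vowel of *u* is /u/ (a high vowel), it takes -i, giving *ui*.
*ikve*: last vowel = /e/, a non-high vowel → -ew → *ikveew*.

ui, ikveew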